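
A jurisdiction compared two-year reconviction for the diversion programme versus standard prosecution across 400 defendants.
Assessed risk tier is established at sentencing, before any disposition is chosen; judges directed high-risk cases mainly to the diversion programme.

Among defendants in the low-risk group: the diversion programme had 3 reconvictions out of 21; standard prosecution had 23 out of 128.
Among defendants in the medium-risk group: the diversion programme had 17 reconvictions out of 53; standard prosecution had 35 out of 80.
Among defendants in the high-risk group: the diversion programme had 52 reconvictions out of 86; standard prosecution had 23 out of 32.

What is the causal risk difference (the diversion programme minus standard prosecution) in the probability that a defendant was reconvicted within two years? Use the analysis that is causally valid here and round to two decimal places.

-0.09

Here assessed risk tier is a common cause — it drives both which disposition a case falls under and the outcome. The crude comparison mixes populations; the stratum-specific rates are the causally relevant ones.
Adjusting over the population distribution of assessed risk tier: 0.372·(0.143−0.180) + 0.333·(0.321−0.438) + 0.295·(0.605−0.719) = -0.086.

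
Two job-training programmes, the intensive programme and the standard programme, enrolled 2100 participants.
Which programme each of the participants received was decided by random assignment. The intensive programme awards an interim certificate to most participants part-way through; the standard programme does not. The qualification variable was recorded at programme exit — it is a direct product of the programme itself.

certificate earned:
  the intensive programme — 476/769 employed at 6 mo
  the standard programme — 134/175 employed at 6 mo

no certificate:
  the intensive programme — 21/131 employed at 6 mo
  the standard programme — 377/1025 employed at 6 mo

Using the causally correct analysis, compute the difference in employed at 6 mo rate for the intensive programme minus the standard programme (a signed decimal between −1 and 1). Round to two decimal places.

Stratifying would compare programmes among participants the programmes themselves sorted into qualification attained during the programme groups — a form of selection on an intermediate. The unconditioned pooled rates give the total causal effect.
The causal difference is the pooled difference: 0.552 − 0.426 = +0.126.

+0.13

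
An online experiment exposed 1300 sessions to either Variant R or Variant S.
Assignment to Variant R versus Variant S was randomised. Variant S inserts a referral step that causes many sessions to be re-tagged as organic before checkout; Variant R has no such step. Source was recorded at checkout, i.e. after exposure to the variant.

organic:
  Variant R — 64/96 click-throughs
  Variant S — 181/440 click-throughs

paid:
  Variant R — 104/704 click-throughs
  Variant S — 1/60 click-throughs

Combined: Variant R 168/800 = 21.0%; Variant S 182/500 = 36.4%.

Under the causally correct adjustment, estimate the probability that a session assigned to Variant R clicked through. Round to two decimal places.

0.21

Variant R is higher inside every traffic source stratum but Variant S is higher in aggregate. Whether to stratify depends on how traffic source relates to the variant.
Traffic source here is a post-treatment variable shaped by the variant; conditioning on it would introduce bias rather than remove it. The overall comparison is the causal one.
So P(outcome | do(Variant R)) is just the pooled rate for Variant R: 168/800 = 0.210.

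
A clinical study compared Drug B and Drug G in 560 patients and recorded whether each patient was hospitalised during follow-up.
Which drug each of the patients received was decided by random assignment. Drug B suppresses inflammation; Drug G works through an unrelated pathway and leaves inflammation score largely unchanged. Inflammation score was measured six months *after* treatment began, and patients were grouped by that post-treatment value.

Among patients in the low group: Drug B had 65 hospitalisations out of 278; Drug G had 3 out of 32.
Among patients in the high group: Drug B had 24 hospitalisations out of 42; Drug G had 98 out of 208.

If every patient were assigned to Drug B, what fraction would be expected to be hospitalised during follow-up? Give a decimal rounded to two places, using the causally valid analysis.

Inflammation score is recorded after the drug and is itself shifted by it — it sits on the causal path from drug to outcome. Conditioning on a mediator would strip out part of the effect we want; the pooled comparison gives the total causal effect.
So P(outcome | do(Drug B)) is just the pooled rate for Drug B: 89/320 = 0.278.

0.28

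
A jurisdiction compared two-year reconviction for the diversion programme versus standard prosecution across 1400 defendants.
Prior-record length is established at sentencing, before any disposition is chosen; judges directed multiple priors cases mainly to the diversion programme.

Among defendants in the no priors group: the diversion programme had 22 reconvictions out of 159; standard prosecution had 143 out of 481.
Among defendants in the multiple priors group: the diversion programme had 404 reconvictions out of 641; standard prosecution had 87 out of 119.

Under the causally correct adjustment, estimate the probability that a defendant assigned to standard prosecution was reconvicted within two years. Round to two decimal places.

0.53

the diversion programme is lower inside every prior-record length stratum but standard prosecution is lower in aggregate. Whether to stratify depends on how prior-record length relates to the disposition.
Prior-record length differs across dispositions for reasons unrelated to any effect of the disposition itself, and it separately predicts the outcome — a classic confounder. We must compare within prior-record length levels.
Standardising standard prosecution to the population prior-record length mix: 0.457·143/481 + 0.543·87/119 = 0.533.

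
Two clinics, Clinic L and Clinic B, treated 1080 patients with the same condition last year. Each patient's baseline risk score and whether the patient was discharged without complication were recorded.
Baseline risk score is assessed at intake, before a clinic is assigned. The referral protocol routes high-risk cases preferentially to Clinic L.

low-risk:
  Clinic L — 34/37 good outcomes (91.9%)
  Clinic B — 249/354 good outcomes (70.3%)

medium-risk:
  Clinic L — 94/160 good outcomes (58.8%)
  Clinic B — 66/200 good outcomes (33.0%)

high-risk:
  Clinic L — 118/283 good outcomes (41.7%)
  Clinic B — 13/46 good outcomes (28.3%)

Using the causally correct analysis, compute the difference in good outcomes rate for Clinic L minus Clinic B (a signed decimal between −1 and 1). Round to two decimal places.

+0.20

Baseline risk score differs across clinics for reasons unrelated to any effect of the clinic itself, and it separately predicts the outcome — a classic confounder. We must compare within baseline risk score levels.
Adjusting over the population distribution of baseline risk score: 0.362·(0.919−0.703) + 0.333·(0.588−0.330) + 0.305·(0.417−0.283) = +0.205.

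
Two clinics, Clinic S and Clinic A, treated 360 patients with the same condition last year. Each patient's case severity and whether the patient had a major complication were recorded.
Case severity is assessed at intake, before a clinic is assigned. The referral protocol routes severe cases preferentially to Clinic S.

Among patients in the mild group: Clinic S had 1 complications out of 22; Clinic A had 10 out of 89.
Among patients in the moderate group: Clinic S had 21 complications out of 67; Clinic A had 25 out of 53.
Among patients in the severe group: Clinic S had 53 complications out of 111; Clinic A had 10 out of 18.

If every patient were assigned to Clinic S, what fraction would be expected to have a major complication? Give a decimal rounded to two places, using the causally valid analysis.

Case severity is set before the clinic has any effect — it is not caused by the clinic — and it independently drives the outcome. That makes it a confounder, so the causal comparison is within case severity levels.
Standardising Clinic S to the population case severity mix: 0.308·1/22 + 0.333·21/67 + 0.358·53/111 = 0.290.

0.29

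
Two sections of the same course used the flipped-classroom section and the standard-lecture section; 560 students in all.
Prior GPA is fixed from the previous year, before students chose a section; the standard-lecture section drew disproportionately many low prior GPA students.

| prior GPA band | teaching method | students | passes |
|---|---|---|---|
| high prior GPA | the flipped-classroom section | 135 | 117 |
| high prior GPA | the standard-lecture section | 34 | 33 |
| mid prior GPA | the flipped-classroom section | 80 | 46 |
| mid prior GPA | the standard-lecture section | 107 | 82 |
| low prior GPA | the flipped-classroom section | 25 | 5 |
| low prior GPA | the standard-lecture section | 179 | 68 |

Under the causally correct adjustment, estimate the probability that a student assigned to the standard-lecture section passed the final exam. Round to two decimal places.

The prior GPA band-specific comparison favours the standard-lecture section throughout, but the pooled figures favour the flipped-classroom section. The question is whether to condition on prior GPA band.
Here prior GPA band is a common cause — it drives both which teaching method a case falls under and the outcome. The crude comparison mixes populations; the stratum-specific rates are the causally relevant ones.
Standardising the standard-lecture section to the population prior GPA band mix: 0.302·33/34 + 0.334·82/107 + 0.364·68/179 = 0.687.

0.69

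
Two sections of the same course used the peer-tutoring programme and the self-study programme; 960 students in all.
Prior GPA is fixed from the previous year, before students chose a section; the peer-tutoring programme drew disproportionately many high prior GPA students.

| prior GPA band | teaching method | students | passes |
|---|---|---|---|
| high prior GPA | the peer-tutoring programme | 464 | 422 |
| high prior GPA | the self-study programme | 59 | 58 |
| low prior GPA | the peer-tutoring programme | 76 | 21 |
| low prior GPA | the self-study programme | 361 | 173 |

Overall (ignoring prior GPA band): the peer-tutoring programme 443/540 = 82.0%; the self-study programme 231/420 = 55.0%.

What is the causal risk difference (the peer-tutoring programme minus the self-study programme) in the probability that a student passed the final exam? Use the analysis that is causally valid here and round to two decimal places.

Here prior GPA band is a common cause — it drives both which teaching method a case falls under and the outcome. The crude comparison mixes populations; the stratum-specific rates are the causally relevant ones.
Adjusting over the population distribution of prior GPA band: 0.545·(0.909−0.983) + 0.455·(0.276−0.479) = -0.132.

-0.13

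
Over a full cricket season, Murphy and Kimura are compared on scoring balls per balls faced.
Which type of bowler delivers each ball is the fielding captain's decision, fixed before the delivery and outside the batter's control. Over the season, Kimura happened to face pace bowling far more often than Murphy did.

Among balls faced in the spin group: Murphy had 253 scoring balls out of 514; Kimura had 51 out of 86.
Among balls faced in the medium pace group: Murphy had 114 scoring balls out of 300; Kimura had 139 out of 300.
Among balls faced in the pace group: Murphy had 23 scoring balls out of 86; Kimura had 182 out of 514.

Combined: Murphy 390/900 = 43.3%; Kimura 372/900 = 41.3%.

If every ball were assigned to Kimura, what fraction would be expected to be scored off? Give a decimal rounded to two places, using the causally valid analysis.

Here bowling type is a common cause — it drives both which player a case falls under and the outcome. The crude comparison mixes populations; the stratum-specific rates are the causally relevant ones.
Standardising Kimura to the population bowling type mix: 0.333·51/86 + 0.333·139/300 + 0.333·182/514 = 0.470.

0.47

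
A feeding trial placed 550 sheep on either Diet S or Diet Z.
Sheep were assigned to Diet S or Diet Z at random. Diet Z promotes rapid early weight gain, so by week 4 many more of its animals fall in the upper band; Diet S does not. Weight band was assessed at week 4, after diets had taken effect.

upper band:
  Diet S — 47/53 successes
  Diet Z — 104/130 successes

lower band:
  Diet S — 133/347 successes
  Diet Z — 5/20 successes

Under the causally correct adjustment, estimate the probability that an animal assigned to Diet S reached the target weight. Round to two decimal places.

0.45

The stratified and pooled comparisons disagree (Diet S wins within each week-4 weight band; Diet Z wins overall), so the answer turns on the causal role of week-4 weight band.
Stratifying would compare diets among sheep the diets themselves sorted into week-4 weight band groups — a form of selection on an intermediate. The unconditioned pooled rates give the total causal effect.
So P(outcome | do(Diet S)) is just the pooled rate for Diet S: 180/400 = 0.450.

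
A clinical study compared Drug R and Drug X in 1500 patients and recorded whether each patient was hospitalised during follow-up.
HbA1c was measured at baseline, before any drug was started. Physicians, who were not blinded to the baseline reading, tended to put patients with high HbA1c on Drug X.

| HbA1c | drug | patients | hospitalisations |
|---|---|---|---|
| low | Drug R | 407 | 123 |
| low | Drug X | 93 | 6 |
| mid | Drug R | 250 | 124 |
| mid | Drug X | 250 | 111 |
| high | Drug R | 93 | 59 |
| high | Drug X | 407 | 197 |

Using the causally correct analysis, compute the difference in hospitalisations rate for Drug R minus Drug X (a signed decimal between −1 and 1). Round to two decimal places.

+0.15

Drug X is lower inside every HbA1c stratum but Drug R is lower in aggregate. Whether to stratify depends on how HbA1c relates to the drug.
HbA1c is set before the drug has any effect — it is not caused by the drug — and it independently drives the outcome. That makes it a confounder, so the causal comparison is within HbA1c levels.
Adjusting over the population distribution of HbA1c: 0.333·(0.302−0.065) + 0.333·(0.496−0.444) + 0.333·(0.634−0.484) = +0.147.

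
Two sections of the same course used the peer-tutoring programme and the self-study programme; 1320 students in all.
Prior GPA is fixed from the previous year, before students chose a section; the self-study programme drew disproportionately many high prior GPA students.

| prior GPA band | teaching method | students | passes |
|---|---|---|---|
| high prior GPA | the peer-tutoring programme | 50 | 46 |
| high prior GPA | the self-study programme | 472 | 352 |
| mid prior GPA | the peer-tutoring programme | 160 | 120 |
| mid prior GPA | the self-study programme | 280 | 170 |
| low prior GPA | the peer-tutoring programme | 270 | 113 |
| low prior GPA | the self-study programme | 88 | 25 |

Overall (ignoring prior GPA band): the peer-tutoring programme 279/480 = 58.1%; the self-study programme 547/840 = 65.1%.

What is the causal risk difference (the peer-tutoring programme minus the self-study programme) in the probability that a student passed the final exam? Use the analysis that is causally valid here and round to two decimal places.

+0.15

Prior GPA band differs across teaching methods for reasons unrelated to any effect of the teaching method itself, and it separately predicts the outcome — a classic confounder. We must compare within prior GPA band levels.
Adjusting over the population distribution of prior GPA band: 0.395·(0.920−0.746) + 0.333·(0.750−0.607) + 0.271·(0.419−0.284) = +0.153.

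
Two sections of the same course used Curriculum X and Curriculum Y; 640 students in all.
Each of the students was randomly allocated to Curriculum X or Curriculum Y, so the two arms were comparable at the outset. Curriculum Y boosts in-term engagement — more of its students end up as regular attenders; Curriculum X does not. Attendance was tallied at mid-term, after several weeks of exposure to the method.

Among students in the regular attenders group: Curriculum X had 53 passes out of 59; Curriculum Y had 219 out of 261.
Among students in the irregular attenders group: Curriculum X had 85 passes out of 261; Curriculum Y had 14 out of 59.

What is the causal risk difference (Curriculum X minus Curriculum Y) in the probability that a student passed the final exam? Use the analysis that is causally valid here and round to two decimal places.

-0.30

Mid-term attendance is recorded after the teaching method and is itself shifted by it — it sits on the causal path from teaching method to outcome. Conditioning on a mediator would strip out part of the effect we want; the pooled comparison gives the total causal effect.
The causal difference is the pooled difference: 0.431 − 0.728 = -0.297.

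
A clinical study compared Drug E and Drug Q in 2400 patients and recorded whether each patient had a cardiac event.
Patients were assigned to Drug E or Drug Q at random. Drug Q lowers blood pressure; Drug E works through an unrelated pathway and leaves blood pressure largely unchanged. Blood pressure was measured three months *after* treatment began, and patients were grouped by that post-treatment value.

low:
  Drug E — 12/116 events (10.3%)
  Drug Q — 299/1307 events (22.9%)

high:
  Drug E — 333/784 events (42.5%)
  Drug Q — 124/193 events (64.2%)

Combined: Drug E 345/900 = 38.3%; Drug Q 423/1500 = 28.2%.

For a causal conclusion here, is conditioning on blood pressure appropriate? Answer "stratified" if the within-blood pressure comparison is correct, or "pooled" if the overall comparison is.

Blood pressure lies on the pathway drug → blood pressure → outcome, so adjusting for it blocks the indirect effect. For the total causal effect of drug, use the unadjusted pooled rates.
Pooled: Drug E 38.3% vs Drug Q 28.2%; Drug Q is lower overall.

pooled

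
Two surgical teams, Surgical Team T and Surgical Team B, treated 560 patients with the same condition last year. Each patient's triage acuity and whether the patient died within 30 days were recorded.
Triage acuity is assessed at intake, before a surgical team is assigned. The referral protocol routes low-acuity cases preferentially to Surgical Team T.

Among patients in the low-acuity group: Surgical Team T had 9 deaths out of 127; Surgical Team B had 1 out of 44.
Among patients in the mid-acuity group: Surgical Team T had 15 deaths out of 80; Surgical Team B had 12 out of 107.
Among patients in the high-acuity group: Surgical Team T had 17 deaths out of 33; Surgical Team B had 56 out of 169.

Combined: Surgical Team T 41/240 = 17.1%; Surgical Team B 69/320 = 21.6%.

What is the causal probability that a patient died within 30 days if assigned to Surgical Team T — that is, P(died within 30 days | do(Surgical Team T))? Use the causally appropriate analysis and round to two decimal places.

Triage acuity satisfies the back-door criterion: it is not a descendant of the surgical team, and it blocks the spurious path from surgical team to outcome. Adjusting for it (i.e., using the within-triage acuity rates) gives the causal effect.
Standardising Surgical Team T to the population triage acuity mix: 0.305·9/127 + 0.334·15/80 + 0.361·17/33 = 0.270.

0.27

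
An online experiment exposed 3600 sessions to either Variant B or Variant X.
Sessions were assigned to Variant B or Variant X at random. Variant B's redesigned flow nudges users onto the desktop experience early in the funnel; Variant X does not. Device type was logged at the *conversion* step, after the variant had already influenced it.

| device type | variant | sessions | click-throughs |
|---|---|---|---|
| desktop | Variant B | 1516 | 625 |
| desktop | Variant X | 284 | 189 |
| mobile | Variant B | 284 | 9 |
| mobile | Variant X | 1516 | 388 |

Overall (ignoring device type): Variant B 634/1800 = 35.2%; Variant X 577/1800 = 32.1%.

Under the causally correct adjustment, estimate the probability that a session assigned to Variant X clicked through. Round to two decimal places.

0.32

Device type lies on the pathway variant → device type → outcome, so adjusting for it blocks the indirect effect. For the total causal effect of variant, use the unadjusted pooled rates.
So P(outcome | do(Variant X)) is just the pooled rate for Variant X: 577/1800 = 0.321.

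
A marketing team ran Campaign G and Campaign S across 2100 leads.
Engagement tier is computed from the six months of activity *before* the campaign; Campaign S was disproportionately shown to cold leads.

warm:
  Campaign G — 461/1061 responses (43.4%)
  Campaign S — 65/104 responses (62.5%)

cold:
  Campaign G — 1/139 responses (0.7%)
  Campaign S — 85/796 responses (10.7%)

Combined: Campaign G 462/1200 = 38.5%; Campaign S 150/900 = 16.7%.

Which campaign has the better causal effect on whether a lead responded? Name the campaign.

Campaign S

Within every engagement tier level Campaign S has the higher rate, yet pooled Campaign G does — Simpson's reversal.
Engagement tier satisfies the back-door criterion: it is not a descendant of the campaign, and it blocks the spurious path from campaign to outcome. Adjusting for it (i.e., using the within-engagement tier rates) gives the causal effect.
Within each level — warm: 43.4% vs 62.5%; cold: 0.7% vs 10.7% — Campaign S is higher every time.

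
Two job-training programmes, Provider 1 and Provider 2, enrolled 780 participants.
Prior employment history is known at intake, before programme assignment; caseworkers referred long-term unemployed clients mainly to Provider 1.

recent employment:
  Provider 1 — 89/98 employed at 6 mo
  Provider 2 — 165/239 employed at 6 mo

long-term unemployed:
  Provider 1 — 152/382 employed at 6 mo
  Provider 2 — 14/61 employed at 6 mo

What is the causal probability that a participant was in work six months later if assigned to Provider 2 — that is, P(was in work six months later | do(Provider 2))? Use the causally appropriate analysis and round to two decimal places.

0.43

Since prior employment history is a pre-existing factor (not a product of the programme) and it affects the outcome on its own, it is a confounder. The stratified rates, not the pooled rate, identify the causal effect.
Standardising Provider 2 to the population prior employment history mix: 0.432·165/239 + 0.568·14/61 = 0.429.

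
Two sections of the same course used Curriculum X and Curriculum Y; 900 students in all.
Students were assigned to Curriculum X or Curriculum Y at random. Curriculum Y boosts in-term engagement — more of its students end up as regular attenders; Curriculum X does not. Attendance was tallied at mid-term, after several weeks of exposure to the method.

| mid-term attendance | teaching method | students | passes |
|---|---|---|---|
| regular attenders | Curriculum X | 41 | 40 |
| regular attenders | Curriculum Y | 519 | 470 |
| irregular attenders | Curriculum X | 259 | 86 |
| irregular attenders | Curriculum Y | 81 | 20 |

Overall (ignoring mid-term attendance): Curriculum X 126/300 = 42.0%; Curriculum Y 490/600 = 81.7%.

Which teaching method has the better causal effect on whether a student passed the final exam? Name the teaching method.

Curriculum Y

Stratifying would compare teaching methods among students the teaching methods themselves sorted into mid-term attendance groups — a form of selection on an intermediate. The unconditioned pooled rates give the total causal effect.
Pooled: Curriculum X 42.0% vs Curriculum Y 81.7%; Curriculum Y is higher overall.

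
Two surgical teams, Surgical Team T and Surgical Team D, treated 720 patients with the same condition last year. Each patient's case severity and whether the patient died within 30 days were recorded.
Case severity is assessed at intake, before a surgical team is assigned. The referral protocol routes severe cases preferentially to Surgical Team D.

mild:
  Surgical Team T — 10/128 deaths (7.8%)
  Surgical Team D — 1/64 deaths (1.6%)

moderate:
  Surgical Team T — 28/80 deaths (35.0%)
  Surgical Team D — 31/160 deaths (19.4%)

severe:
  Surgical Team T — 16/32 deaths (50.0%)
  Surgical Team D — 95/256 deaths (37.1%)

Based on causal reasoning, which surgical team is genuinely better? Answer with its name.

Surgical Team D

Within every case severity level Surgical Team D has the lower rate, yet pooled Surgical Team T does — Simpson's reversal.
Case severity satisfies the back-door criterion: it is not a descendant of the surgical team, and it blocks the spurious path from surgical team to outcome. Adjusting for it (i.e., using the within-case severity rates) gives the causal effect.
Within each level — mild: 7.8% vs 1.6%; moderate: 35.0% vs 19.4%; severe: 50.0% vs 37.1% — Surgical Team D is lower every time.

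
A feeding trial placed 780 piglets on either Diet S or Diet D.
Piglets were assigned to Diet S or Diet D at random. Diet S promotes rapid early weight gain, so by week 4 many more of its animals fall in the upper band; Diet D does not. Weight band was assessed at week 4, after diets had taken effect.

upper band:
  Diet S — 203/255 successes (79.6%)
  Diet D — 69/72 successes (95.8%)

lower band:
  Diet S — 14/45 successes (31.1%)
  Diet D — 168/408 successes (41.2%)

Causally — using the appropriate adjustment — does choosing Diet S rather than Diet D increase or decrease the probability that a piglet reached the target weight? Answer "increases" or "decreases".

The week-4 weight band-specific comparison favours Diet D throughout, but the pooled figures favour Diet S. The question is whether to condition on week-4 weight band.
Week-4 weight band lies on the pathway diet → week-4 weight band → outcome, so adjusting for it blocks the indirect effect. For the total causal effect of diet, use the unadjusted pooled rates.
Pooled: Diet S 72.3% vs Diet D 49.4%; Diet S is higher overall.

increases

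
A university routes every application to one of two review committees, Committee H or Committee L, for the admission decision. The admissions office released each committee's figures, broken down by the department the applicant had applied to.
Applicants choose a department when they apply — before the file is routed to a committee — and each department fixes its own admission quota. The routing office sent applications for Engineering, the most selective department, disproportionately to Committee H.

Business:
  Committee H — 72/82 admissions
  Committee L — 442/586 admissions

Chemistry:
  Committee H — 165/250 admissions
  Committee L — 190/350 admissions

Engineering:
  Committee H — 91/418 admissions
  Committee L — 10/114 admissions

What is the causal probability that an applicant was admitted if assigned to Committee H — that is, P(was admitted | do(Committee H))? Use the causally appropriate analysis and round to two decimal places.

Committee H is higher inside every department stratum but Committee L is higher in aggregate. Whether to stratify depends on how department relates to the review committee.
Department differs across review committees for reasons unrelated to any effect of the review committee itself, and it separately predicts the outcome — a classic confounder. We must compare within department levels.
Standardising Committee H to the population department mix: 0.371·72/82 + 0.333·165/250 + 0.296·91/418 = 0.610.

0.61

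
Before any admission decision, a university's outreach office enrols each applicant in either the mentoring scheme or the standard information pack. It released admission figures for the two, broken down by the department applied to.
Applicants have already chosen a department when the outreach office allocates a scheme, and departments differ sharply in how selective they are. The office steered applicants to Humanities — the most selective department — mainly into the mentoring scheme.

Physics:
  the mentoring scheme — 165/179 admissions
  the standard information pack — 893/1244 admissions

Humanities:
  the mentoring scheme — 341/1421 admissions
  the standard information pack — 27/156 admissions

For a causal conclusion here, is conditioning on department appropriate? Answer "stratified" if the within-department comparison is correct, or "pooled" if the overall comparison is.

The imbalance in department arose from how applicants were allocated, not from anything the outreach scheme did; and department independently affects the outcome. The pooled gap is confounded — condition on department.
Within each level — Physics: 92.2% vs 71.8%; Humanities: 24.0% vs 17.3% — the mentoring scheme is higher every time.

stratified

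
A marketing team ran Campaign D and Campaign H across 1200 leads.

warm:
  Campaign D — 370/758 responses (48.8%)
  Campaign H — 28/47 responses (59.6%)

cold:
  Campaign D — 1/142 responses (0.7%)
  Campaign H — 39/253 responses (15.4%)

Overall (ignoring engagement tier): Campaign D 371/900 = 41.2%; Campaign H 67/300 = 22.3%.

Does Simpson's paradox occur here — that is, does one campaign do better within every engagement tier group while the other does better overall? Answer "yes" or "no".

yes

Within each engagement tier level (warm 48.8% vs 59.6%; cold 0.7% vs 15.4%), Campaign H has the higher rate every time. Pooled: 41.2% vs 22.3% — Campaign D has the higher rate overall. The two comparisons disagree.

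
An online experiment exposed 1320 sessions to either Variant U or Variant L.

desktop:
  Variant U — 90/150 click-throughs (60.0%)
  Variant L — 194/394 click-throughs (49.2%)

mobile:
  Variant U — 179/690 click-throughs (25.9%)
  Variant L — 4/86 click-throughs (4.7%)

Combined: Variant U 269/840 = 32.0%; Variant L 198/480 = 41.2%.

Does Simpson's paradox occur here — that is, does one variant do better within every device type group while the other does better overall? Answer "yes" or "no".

yes

Within each device type level (desktop 60.0% vs 49.2%; mobile 25.9% vs 4.7%), Variant U has the higher rate every time. Pooled: 32.0% vs 41.2% — Variant L has the higher rate overall. The two comparisons disagree.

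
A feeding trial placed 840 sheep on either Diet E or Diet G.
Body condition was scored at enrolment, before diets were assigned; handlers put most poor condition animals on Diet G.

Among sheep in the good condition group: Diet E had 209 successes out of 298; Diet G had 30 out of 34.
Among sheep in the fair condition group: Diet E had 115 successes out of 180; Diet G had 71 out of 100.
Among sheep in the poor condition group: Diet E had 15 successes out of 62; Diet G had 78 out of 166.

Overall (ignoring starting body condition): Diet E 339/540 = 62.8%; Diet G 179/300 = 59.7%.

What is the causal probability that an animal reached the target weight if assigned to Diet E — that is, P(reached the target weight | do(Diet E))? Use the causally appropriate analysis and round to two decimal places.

0.56

Within every starting body condition level Diet G has the higher rate, yet pooled Diet E does — Simpson's reversal.
The imbalance in starting body condition arose from how sheep were allocated, not from anything the diet did; and starting body condition independently affects the outcome. The pooled gap is confounded — condition on starting body condition.
Standardising Diet E to the population starting body condition mix: 0.395·209/298 + 0.333·115/180 + 0.271·15/62 = 0.556.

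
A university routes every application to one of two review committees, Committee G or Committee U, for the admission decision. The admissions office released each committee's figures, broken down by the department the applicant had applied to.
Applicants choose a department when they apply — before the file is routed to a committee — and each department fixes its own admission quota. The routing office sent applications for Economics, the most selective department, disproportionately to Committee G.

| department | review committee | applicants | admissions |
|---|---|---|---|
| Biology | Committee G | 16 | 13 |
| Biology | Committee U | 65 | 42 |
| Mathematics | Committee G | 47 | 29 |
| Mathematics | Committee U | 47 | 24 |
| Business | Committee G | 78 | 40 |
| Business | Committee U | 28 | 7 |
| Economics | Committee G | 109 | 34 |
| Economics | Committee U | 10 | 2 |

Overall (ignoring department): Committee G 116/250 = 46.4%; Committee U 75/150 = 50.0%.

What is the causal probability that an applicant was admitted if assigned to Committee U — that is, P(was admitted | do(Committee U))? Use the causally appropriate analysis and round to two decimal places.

0.38

Within every department level Committee G has the higher rate, yet pooled Committee U does — Simpson's reversal.
Department differs across review committees for reasons unrelated to any effect of the review committee itself, and it separately predicts the outcome — a classic confounder. We must compare within department levels.
Standardising Committee U to the population department mix: 0.203·42/65 + 0.235·24/47 + 0.265·7/28 + 0.297·2/10 = 0.377.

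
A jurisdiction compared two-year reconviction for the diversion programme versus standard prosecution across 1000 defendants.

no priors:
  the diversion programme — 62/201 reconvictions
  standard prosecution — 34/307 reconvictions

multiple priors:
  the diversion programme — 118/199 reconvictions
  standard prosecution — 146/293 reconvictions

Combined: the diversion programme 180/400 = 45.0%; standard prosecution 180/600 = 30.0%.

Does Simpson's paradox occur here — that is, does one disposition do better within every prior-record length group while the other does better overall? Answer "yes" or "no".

no

Within each prior-record length level (no priors 30.8% vs 11.1%; multiple priors 59.3% vs 49.8%), standard prosecution has the lower rate every time. Pooled: 45.0% vs 30.0% — standard prosecution has the lower rate overall. They agree.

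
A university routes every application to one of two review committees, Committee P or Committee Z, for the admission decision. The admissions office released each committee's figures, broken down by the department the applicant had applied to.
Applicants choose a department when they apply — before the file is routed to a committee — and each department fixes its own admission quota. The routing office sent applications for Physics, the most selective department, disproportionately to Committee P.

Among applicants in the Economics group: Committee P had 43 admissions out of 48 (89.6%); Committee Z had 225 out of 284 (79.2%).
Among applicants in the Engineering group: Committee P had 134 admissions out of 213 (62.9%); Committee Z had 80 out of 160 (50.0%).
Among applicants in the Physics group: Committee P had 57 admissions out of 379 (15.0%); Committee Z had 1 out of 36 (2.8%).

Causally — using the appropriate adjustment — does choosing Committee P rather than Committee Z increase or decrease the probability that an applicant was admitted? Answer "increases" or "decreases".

Since department is a pre-existing factor (not a product of the review committee) and it affects the outcome on its own, it is a confounder. The stratified rates, not the pooled rate, identify the causal effect.
Within each level — Economics: 89.6% vs 79.2%; Engineering: 62.9% vs 50.0%; Physics: 15.0% vs 2.8% — Committee P is higher every time.

increases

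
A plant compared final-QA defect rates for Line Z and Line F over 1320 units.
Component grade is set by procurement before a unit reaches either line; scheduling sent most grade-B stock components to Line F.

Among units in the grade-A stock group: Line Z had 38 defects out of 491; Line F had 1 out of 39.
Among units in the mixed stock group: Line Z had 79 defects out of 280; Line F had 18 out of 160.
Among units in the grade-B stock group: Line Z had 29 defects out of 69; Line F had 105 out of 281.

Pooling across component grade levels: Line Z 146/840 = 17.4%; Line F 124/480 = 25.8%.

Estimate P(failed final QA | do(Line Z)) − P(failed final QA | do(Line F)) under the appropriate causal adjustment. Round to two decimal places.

+0.09

Line F is lower inside every component grade stratum but Line Z is lower in aggregate. Whether to stratify depends on how component grade relates to the line.
Component grade satisfies the back-door criterion: it is not a descendant of the line, and it blocks the spurious path from line to outcome. Adjusting for it (i.e., using the within-component grade rates) gives the causal effect.
Adjusting over the population distribution of component grade: 0.402·(0.077−0.026) + 0.333·(0.282−0.113) + 0.265·(0.420−0.374) = +0.090.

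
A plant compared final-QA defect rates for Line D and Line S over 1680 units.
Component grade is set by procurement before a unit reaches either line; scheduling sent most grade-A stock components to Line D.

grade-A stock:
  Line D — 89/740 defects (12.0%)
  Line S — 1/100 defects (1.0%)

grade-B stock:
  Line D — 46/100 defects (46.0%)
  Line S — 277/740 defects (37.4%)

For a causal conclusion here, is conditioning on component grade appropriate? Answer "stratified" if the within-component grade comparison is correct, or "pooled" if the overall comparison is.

Line S is lower inside every component grade stratum but Line D is lower in aggregate. Whether to stratify depends on how component grade relates to the line.
Component grade satisfies the back-door criterion: it is not a descendant of the line, and it blocks the spurious path from line to outcome. Adjusting for it (i.e., using the within-component grade rates) gives the causal effect.
Within each level — grade-A stock: 12.0% vs 1.0%; grade-B stock: 46.0% vs 37.4% — Line S is lower every time.

stratified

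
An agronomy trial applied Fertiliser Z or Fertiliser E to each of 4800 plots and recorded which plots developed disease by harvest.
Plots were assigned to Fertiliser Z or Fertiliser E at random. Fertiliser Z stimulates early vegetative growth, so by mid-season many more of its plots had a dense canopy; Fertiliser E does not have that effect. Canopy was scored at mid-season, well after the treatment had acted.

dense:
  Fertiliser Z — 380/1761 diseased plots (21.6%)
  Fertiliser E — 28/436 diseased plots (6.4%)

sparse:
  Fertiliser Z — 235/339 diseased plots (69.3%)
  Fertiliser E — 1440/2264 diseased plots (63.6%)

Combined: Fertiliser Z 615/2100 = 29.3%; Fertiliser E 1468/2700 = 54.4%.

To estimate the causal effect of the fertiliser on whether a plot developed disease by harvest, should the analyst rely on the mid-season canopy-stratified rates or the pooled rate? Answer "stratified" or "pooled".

pooled

Within every mid-season canopy level Fertiliser E has the lower rate, yet pooled Fertiliser Z does — Simpson's reversal.
Mid-season canopy is downstream of the fertiliser. One should not condition on a consequence of treatment, so the overall rates are the right comparison.
Pooled: Fertiliser Z 29.3% vs Fertiliser E 54.4%; Fertiliser Z is lower overall.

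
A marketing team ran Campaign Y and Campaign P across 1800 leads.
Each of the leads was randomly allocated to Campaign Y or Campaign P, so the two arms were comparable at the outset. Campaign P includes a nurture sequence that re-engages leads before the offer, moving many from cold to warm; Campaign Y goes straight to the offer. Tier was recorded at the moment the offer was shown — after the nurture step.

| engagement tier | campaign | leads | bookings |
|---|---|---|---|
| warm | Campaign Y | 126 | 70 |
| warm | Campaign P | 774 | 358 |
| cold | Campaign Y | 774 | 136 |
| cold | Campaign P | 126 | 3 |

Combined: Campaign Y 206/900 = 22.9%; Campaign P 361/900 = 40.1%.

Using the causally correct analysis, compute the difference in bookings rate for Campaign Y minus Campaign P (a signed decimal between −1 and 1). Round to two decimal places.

-0.17

Engagement tier is downstream of the campaign. One should not condition on a consequence of treatment, so the overall rates are the right comparison.
The causal difference is the pooled difference: 0.229 − 0.401 = -0.172.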